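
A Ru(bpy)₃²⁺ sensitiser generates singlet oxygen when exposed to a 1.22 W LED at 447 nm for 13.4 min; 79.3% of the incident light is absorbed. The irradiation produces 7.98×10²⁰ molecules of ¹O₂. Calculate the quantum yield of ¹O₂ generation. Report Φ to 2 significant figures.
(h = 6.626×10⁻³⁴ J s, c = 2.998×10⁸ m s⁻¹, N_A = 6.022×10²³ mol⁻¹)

Product: 7.98×10²⁰ / 6.022×10²³ = 0.001325 mol.
Photon energy at 447 nm: hc/λ = (6.626×10⁻³⁴)(2.998×10⁸)/(447×10⁻⁹) = 4.444×10⁻¹⁹ J.
Energy delivered: (1.22 W)(804 s) = 980.9 J.
Photons incident: 980.9 / 4.444×10⁻¹⁹ = 2.207×10²¹, i.e. 2.207×10²¹/6.022×10²³ = 0.003665 mol.
Photons absorbed: 0.793 × 0.003665 = 0.002906 mol.
Φ = 0.001325 mol / 0.002906 mol photons = 0.46.

Φ = 0.46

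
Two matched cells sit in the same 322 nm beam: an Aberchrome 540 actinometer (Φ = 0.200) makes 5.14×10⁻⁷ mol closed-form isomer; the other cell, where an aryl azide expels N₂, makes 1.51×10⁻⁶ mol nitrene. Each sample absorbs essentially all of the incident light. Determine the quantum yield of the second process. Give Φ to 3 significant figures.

Photons absorbed by the actinometer: 5.14×10⁻⁷ / 0.200 = 2.570×10⁻⁶ mol.
Φ(unknown) = 1.51×10⁻⁶ / 2.570×10⁻⁶ = 0.588.

Φ = 0.588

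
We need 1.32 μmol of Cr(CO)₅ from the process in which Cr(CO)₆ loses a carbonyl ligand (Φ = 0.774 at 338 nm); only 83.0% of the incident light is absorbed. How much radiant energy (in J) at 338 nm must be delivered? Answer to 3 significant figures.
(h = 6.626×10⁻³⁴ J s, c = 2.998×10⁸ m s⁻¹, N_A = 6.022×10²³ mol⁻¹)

0.727 J

Product: 1.32 μmol = 1.32×10⁻⁶ mol.
Photons that must be absorbed: 1.32×10⁻⁶ / 0.774 = 1.705×10⁻⁶ mol.
Incident photons needed: 1.705×10⁻⁶ / 0.830 = 2.054×10⁻⁶ mol.
Photon energy: hc/λ = 5.877×10⁻¹⁹ J; per mole, 3.539×10⁵ J mol⁻¹.
Energy required: 2.054×10⁻⁶ × 3.539×10⁵ = 0.727 J.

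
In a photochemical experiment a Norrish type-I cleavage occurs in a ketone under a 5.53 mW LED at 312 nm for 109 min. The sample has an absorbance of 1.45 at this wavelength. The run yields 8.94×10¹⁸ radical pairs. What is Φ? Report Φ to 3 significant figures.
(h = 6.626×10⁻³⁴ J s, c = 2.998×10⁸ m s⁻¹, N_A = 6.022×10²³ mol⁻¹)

Φ = 0.163

Product: 8.94×10¹⁸ / 6.022×10²³ = 1.485×10⁻⁵ mol.
Photon energy at 312 nm: hc/λ = (6.626×10⁻³⁴)(2.998×10⁸)/(312×10⁻⁹) = 6.367×10⁻¹⁹ J.
Energy delivered: (5.53 mW)(6540 s) = 36.17 J.
Photons incident: 36.17 / 6.367×10⁻¹⁹ = 5.681×10¹⁹, i.e. 5.681×10¹⁹/6.022×10²³ = 9.434×10⁻⁵ mol.
Fraction absorbed: 1 − 10^(−1.45) = 0.9645.
Photons absorbed: 0.9645 × 9.434×10⁻⁵ = 9.099×10⁻⁵ mol.
Φ = 1.485×10⁻⁵ mol / 9.099×10⁻⁵ mol photons = 0.163.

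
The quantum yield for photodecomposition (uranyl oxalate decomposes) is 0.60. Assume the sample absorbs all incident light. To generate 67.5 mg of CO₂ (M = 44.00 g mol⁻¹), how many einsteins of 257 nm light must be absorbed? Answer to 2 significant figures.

0.0026 einstein

Product: 67.5 mg / 44.00 g mol⁻¹ = 0.001534 mol.
Photons that must be absorbed: 0.001534 / 0.60 = 0.002557 mol.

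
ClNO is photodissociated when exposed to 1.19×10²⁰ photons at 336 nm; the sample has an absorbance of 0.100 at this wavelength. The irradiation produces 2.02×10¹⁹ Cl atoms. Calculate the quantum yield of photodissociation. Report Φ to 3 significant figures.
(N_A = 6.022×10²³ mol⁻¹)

Product: 2.02×10¹⁹ / 6.022×10²³ = 3.354×10⁻⁵ mol.
Moles of photons: 1.19×10²⁰ / 6.022×10²³ = 1.976×10⁻⁴ mol.
Fraction absorbed: 1 − 10^(−0.100) = 0.2057.
Photons absorbed: 0.2057 × 1.976×10⁻⁴ = 4.065×10⁻⁵ mol.
Φ = 3.354×10⁻⁵ mol / 4.065×10⁻⁵ mol photons = 0.825.

Φ = 0.825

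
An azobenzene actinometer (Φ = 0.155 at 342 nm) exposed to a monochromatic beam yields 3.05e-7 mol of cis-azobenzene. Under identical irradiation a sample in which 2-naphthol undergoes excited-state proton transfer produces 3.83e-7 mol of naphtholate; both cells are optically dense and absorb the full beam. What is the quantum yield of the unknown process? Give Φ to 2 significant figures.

Photons absorbed by the actinometer: 3.05e-7 / 0.155 = 1.968e-6 mol.
Φ(unknown) = 3.83e-7 / 1.968e-6 = 0.19.

Φ = 0.19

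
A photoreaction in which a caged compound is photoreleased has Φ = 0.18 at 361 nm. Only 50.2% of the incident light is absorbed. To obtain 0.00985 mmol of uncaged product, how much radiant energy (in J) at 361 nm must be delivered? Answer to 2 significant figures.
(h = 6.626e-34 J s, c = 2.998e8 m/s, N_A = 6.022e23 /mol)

36 J

Product: 0.00985 mmol = 9.85e-6 mol.
Photons that must be absorbed: 9.85e-6 / 0.18 = 5.472e-5 mol.
Incident photons needed: 5.472e-5 / 0.502 = 1.090e-4 mol.
Photon energy: hc/λ = 5.503e-19 J; per mole, 3.314e5 J mol⁻¹.
Energy required: 1.090e-4 × 3.314e5 = 36 J.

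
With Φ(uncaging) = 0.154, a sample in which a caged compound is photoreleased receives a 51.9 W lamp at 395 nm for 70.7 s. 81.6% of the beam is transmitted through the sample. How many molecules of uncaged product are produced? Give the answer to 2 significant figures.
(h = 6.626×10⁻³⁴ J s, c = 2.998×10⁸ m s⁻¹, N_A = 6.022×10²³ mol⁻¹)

2.1×10²⁰ molecules

Photon energy at 395 nm: hc/λ = (6.626×10⁻³⁴)(2.998×10⁸)/(395×10⁻⁹) = 5.029×10⁻¹⁹ J.
Energy delivered: (51.9 W)(70.7 s) = 3669 J.
Photons incident: 3669 / 5.029×10⁻¹⁹ = 7.296×10²¹, i.e. 7.296×10²¹/6.022×10²³ = 0.01212 mol.
Fraction absorbed: 1 − 81.6/100 = 0.1840.
Photons absorbed: 0.1840 × 0.01212 = 0.002230 mol.
Product: Φ × n_abs = 0.154 × 0.002230 = 3.434×10⁻⁴ mol.
As a count: 3.434×10⁻⁴ × 6.022×10²³ = 2.1×10²⁰.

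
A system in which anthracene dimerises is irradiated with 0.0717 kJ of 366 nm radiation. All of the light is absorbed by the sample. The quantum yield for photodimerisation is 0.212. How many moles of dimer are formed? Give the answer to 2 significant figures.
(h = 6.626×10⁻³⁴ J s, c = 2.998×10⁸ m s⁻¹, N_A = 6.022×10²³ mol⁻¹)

4.7×10⁻⁵ mol

Photon energy at 366 nm: hc/λ = (6.626×10⁻³⁴)(2.998×10⁸)/(366×10⁻⁹) = 5.428×10⁻¹⁹ J.
Incident energy: 0.0717 kJ = 71.7 J.
Photons incident: 71.7 / 5.428×10⁻¹⁹ = 1.321×10²⁰, i.e. 1.321×10²⁰/6.022×10²³ = 2.194×10⁻⁴ mol.
Product: Φ × n_abs = 0.212 × 2.194×10⁻⁴ = 4.651×10⁻⁵ mol.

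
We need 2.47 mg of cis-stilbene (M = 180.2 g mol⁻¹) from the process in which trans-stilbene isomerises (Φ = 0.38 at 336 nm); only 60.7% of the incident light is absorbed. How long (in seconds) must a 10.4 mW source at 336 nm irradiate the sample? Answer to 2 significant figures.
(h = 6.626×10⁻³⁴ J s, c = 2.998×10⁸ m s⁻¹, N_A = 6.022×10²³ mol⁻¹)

Product: 2.47 mg / 180.2 g mol⁻¹ = 1.371×10⁻⁵ mol.
Photons that must be absorbed: 1.371×10⁻⁵ / 0.38 = 3.608×10⁻⁵ mol.
Incident photons needed: 3.608×10⁻⁵ / 0.607 = 5.944×10⁻⁵ mol.
Photon energy: hc/λ = 5.912×10⁻¹⁹ J; per mole, 3.560×10⁵ J mol⁻¹.
Energy required: 5.944×10⁻⁵ × 3.560×10⁵ = 21.16 J.
Time: 21.16 J / 0.0104 W = 2000 s.

t ≈ 2000 s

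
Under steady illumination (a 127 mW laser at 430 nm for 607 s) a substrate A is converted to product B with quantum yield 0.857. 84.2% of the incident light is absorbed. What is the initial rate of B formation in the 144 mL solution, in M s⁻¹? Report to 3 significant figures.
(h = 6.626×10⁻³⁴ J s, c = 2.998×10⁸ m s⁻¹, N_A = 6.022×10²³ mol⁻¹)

2.29×10⁻⁶ M s⁻¹

Photon energy at 430 nm: hc/λ = (6.626×10⁻³⁴)(2.998×10⁸)/(430×10⁻⁹) = 4.620×10⁻¹⁹ J.
Energy delivered: (127 mW)(607 s) = 77.09 J.
Photons incident: 77.09 / 4.620×10⁻¹⁹ = 1.669×10²⁰, i.e. 1.669×10²⁰/6.022×10²³ = 2.772×10⁻⁴ mol.
Photons absorbed: 0.842 × 2.772×10⁻⁴ = 2.334×10⁻⁴ mol.
Product formed: 0.857 × 2.334×10⁻⁴ = 2.000×10⁻⁴ mol.
Rate: 2.000×10⁻⁴ mol / (607 s × 0.144 L) = 2.29×10⁻⁶ M s⁻¹.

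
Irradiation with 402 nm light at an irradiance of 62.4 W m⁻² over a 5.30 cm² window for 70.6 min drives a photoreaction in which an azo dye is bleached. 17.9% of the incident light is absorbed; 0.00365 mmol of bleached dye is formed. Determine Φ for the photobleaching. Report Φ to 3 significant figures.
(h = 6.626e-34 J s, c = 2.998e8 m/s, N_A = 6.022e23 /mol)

Φ = 0.0433

Product: 0.00365 mmol = 3.65e-6 mol.
Photon energy at 402 nm: hc/λ = (6.626e-34)(2.998e8)/(402e-9) = 4.941e-19 J.
Energy delivered: (62.4 W m⁻²)(5.30e-4 m²)(4236 s) = 140.1 J.
Photons incident: 140.1 / 4.941e-19 = 2.835e20, i.e. 2.835e20/6.022e23 = 4.708e-4 mol.
Photons absorbed: 0.179 × 4.708e-4 = 8.427e-5 mol.
Φ = 3.65e-6 mol / 8.427e-5 mol photons = 0.0433.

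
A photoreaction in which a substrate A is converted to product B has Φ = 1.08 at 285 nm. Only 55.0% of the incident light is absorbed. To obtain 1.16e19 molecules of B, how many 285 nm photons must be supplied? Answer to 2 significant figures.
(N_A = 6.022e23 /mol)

2.0e19 photons

Product: 1.16e19 / 6.022e23 = 1.926e-5 mol.
Photons that must be absorbed: 1.926e-5 / 1.08 = 1.783e-5 mol.
Incident photons needed: 1.783e-5 / 0.550 = 3.242e-5 mol.
Photon count: 3.242e-5 × 6.022e23 = 2.0e19.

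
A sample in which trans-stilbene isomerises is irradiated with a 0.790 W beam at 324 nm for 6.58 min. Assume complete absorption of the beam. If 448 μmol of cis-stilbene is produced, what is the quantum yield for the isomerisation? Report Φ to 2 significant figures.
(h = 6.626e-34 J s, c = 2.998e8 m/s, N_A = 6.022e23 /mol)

Φ = 0.53

Product: 448 μmol = 4.48e-4 mol.
Photon energy at 324 nm: hc/λ = (6.626e-34)(2.998e8)/(324e-9) = 6.131e-19 J.
Energy delivered: (0.790 W)(394.8 s) = 311.9 J.
Photons incident: 311.9 / 6.131e-19 = 5.087e20, i.e. 5.087e20/6.022e23 = 8.447e-4 mol.
Φ = 4.48e-4 mol / 8.447e-4 mol photons = 0.53.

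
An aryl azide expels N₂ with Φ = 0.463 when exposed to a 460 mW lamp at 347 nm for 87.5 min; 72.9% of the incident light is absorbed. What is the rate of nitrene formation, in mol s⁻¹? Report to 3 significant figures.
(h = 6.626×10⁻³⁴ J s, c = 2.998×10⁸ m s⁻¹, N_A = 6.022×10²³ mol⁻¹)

4.50×10⁻⁷ mol s⁻¹

Photon energy at 347 nm: hc/λ = (6.626×10⁻³⁴)(2.998×10⁸)/(347×10⁻⁹) = 5.725×10⁻¹⁹ J.
Energy delivered: (460 mW)(5250 s) = 2415 J.
Photons incident: 2415 / 5.725×10⁻¹⁹ = 4.218×10²¹, i.e. 4.218×10²¹/6.022×10²³ = 0.007004 mol.
Photons absorbed: 0.729 × 0.007004 = 0.005106 mol.
Product formed: 0.463 × 0.005106 = 0.002364 mol.
Rate: 0.002364 / 5250 s = 4.50×10⁻⁷ mol s⁻¹.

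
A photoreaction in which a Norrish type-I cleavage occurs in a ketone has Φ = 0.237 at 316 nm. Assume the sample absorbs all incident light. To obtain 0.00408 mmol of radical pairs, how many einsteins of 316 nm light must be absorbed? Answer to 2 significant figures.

Product: 0.00408 mmol = 4.08×10⁻⁶ mol.
Photons that must be absorbed: 4.08×10⁻⁶ / 0.237 = 1.722×10⁻⁵ mol.

1.7×10⁻⁵ einstein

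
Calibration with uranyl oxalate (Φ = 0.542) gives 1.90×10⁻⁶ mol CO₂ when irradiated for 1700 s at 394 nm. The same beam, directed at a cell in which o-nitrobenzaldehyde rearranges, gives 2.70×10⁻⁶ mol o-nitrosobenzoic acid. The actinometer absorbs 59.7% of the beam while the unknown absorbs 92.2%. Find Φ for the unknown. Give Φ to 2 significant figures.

Φ = 0.50

Photons absorbed by the actinometer: 1.90×10⁻⁶ / 0.542 = 3.506×10⁻⁶ mol.
Incident flux: 3.506×10⁻⁶ / 0.597 = 5.873×10⁻⁶ einstein.
Absorbed by unknown: 0.922 × 5.873×10⁻⁶ = 5.415×10⁻⁶ mol.
Φ(unknown) = 2.70×10⁻⁶ / 5.415×10⁻⁶ = 0.50.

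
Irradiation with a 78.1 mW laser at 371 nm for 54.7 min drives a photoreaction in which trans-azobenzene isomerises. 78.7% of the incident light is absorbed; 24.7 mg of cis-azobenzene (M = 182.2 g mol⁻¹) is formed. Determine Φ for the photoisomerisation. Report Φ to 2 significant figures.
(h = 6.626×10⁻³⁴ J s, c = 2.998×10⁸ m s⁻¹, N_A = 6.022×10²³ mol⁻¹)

Φ = 0.22

Product: 24.7 mg / 182.2 g mol⁻¹ = 1.356×10⁻⁴ mol.
Photon energy at 371 nm: hc/λ = (6.626×10⁻³⁴)(2.998×10⁸)/(371×10⁻⁹) = 5.354×10⁻¹⁹ J.
Energy delivered: (78.1 mW)(3282 s) = 256.3 J.
Photons incident: 256.3 / 5.354×10⁻¹⁹ = 4.787×10²⁰, i.e. 4.787×10²⁰/6.022×10²³ = 7.949×10⁻⁴ mol.
Photons absorbed: 0.787 × 7.949×10⁻⁴ = 6.256×10⁻⁴ mol.
Φ = 1.356×10⁻⁴ mol / 6.256×10⁻⁴ mol photons = 0.22.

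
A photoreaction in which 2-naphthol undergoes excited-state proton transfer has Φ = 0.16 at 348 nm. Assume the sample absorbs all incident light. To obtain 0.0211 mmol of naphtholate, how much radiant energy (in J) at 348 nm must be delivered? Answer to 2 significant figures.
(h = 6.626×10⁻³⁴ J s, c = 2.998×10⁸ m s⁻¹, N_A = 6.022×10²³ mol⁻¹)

45 J

Product: 0.0211 mmol = 2.11×10⁻⁵ mol.
Photons that must be absorbed: 2.11×10⁻⁵ / 0.16 = 1.319×10⁻⁴ mol.
Photon energy: hc/λ = 5.708×10⁻¹⁹ J; per mole, 3.437×10⁵ J mol⁻¹.
Energy required: 1.319×10⁻⁴ × 3.437×10⁵ = 45 J.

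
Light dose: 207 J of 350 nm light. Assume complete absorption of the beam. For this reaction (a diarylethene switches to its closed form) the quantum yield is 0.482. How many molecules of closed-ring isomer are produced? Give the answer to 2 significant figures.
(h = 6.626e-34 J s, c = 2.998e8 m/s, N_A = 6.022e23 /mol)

Photon energy at 350 nm: hc/λ = (6.626e-34)(2.998e8)/(350e-9) = 5.676e-19 J.
Photons incident: 207 / 5.676e-19 = 3.647e20, i.e. 3.647e20/6.022e23 = 6.056e-4 mol.
Product: Φ × n_abs = 0.482 × 6.056e-4 = 2.919e-4 mol.
As a count: 2.919e-4 × 6.022e23 = 1.8e20.

1.8e20 molecules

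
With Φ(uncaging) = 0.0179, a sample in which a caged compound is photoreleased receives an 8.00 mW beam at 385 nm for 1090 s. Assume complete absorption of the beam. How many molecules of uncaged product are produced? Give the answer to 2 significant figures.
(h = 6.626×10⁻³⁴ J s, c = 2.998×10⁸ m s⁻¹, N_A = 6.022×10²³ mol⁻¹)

3.0×10¹⁷ molecules

Photon energy at 385 nm: hc/λ = (6.626×10⁻³⁴)(2.998×10⁸)/(385×10⁻⁹) = 5.160×10⁻¹⁹ J.
Energy delivered: (8.00 mW)(1090 s) = 8.720 J.
Photons incident: 8.720 / 5.160×10⁻¹⁹ = 1.690×10¹⁹, i.e. 1.690×10¹⁹/6.022×10²³ = 2.806×10⁻⁵ mol.
Product: Φ × n_abs = 0.0179 × 2.806×10⁻⁵ = 5.023×10⁻⁷ mol.
As a count: 5.023×10⁻⁷ × 6.022×10²³ = 3.0×10¹⁷.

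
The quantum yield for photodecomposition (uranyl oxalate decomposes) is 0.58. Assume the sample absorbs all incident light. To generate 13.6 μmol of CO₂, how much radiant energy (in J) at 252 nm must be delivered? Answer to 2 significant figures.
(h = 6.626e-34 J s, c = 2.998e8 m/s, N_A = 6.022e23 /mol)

Product: 13.6 μmol = 1.36e-5 mol.
Photons that must be absorbed: 1.36e-5 / 0.58 = 2.345e-5 mol.
Photon energy: hc/λ = 7.883e-19 J; per mole, 4.747e5 J mol⁻¹.
Energy required: 2.345e-5 × 4.747e5 = 11 J.

11 J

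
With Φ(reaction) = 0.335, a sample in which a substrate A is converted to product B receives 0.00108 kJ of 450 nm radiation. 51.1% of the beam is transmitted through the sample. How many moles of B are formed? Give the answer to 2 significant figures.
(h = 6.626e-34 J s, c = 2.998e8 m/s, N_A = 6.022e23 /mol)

6.7e-7 mol

Photon energy at 450 nm: hc/λ = (6.626e-34)(2.998e8)/(450e-9) = 4.414e-19 J.
Incident energy: 0.00108 kJ = 1.08 J.
Photons incident: 1.08 / 4.414e-19 = 2.447e18, i.e. 2.447e18/6.022e23 = 4.063e-6 mol.
Fraction absorbed: 1 − 51.1/100 = 0.4890.
Photons absorbed: 0.4890 × 4.063e-6 = 1.987e-6 mol.
Product: Φ × n_abs = 0.335 × 1.987e-6 = 6.656e-7 mol.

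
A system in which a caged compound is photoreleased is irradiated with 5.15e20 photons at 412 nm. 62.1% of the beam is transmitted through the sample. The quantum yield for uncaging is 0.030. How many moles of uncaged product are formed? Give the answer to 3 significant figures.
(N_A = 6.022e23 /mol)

9.72e-6 mol

Moles of photons: 5.15e20 / 6.022e23 = 8.552e-4 mol.
Fraction absorbed: 1 − 62.1/100 = 0.3790.
Photons absorbed: 0.3790 × 8.552e-4 = 3.241e-4 mol.
Product: Φ × n_abs = 0.030 × 3.241e-4 = 9.723e-6 mol.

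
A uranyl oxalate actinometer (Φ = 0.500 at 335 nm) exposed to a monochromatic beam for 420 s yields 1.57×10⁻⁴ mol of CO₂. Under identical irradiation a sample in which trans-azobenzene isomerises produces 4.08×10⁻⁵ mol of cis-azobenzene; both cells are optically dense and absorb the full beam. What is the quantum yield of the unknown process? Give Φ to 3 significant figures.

Photons absorbed by the actinometer: 1.57×10⁻⁴ / 0.500 = 3.140×10⁻⁴ mol.
Φ(unknown) = 4.08×10⁻⁵ / 3.140×10⁻⁴ = 0.130.

Φ = 0.130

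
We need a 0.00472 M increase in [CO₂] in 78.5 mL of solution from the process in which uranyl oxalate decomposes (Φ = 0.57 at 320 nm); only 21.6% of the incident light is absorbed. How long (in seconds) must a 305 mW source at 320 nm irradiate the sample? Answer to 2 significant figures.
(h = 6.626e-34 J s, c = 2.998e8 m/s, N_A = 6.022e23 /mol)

t ≈ 3700 s

Product: (0.00472 M)(0.0785 L) = 3.705e-4 mol.
Photons that must be absorbed: 3.705e-4 / 0.57 = 6.500e-4 mol.
Incident photons needed: 6.500e-4 / 0.216 = 0.003009 mol.
Photon energy: hc/λ = 6.208e-19 J; per mole, 3.738e5 J mol⁻¹.
Energy required: 0.003009 × 3.738e5 = 1125 J.
Time: 1125 J / 0.305 W = 3700 s.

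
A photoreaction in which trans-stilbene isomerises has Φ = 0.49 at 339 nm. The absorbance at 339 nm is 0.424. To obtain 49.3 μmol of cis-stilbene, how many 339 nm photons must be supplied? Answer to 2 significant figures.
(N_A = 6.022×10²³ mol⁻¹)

Product: 49.3 μmol = 4.93×10⁻⁵ mol.
Photons that must be absorbed: 4.93×10⁻⁵ / 0.49 = 1.006×10⁻⁴ mol.
Fraction absorbed: 1 − 10^(−0.424) = 0.6233.
Incident photons needed: 1.006×10⁻⁴ / 0.6233 = 1.614×10⁻⁴ mol.
Photon count: 1.614×10⁻⁴ × 6.022×10²³ = 9.7×10¹⁹.

9.7×10¹⁹ photons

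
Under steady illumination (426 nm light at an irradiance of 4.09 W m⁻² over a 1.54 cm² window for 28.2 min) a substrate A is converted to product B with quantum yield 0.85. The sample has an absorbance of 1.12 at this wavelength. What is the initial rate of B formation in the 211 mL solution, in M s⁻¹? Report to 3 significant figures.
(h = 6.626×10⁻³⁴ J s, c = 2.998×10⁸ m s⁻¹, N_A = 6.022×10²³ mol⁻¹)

8.35×10⁻⁹ M s⁻¹

Photon energy at 426 nm: hc/λ = (6.626×10⁻³⁴)(2.998×10⁸)/(426×10⁻⁹) = 4.663×10⁻¹⁹ J.
Energy delivered: (4.09 W m⁻²)(1.54×10⁻⁴ m²)(1692 s) = 1.066 J.
Photons incident: 1.066 / 4.663×10⁻¹⁹ = 2.286×10¹⁸, i.e. 2.286×10¹⁸/6.022×10²³ = 3.796×10⁻⁶ mol.
Fraction absorbed: 1 − 10^(−1.12) = 0.9241.
Photons absorbed: 0.9241 × 3.796×10⁻⁶ = 3.508×10⁻⁶ mol.
Product formed: 0.85 × 3.508×10⁻⁶ = 2.982×10⁻⁶ mol.
Rate: 2.982×10⁻⁶ mol / (1692 s × 0.211 L) = 8.35×10⁻⁹ M s⁻¹.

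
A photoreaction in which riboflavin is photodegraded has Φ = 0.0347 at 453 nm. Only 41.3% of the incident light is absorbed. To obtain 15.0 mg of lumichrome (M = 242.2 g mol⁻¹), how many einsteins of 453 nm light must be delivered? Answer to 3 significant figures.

0.00432 einstein

Product: 15.0 mg / 242.2 g mol⁻¹ = 6.193×10⁻⁵ mol.
Photons that must be absorbed: 6.193×10⁻⁵ / 0.0347 = 0.001785 mol.
Incident photons needed: 0.001785 / 0.413 = 0.004322 mol.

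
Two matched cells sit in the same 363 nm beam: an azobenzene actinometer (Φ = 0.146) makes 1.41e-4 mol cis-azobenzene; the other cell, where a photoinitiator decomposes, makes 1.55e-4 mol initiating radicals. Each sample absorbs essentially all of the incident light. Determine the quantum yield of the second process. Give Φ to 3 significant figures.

Photons absorbed by the actinometer: 1.41e-4 / 0.146 = 9.658e-4 mol.
Φ(unknown) = 1.55e-4 / 9.658e-4 = 0.160.

Φ = 0.160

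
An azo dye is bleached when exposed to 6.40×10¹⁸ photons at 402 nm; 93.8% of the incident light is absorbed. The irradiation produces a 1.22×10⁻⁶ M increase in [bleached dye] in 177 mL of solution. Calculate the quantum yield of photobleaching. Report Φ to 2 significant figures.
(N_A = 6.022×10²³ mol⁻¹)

Φ = 0.022

Product: (1.22×10⁻⁶ M)(0.177 L) = 2.159×10⁻⁷ mol.
Moles of photons: 6.40×10¹⁸ / 6.022×10²³ = 1.063×10⁻⁵ mol.
Photons absorbed: 0.938 × 1.063×10⁻⁵ = 9.971×10⁻⁶ mol.
Φ = 2.159×10⁻⁷ mol / 9.971×10⁻⁶ mol photons = 0.022.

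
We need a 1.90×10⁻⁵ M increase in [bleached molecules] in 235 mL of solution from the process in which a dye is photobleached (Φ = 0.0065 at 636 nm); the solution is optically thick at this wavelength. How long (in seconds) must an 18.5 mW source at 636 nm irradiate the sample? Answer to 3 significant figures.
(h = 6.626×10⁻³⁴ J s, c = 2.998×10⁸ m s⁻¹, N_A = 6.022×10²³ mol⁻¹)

t ≈ 6980 s

Product: (1.90×10⁻⁵ M)(0.235 L) = 4.465×10⁻⁶ mol.
Photons that must be absorbed: 4.465×10⁻⁶ / 0.0065 = 6.869×10⁻⁴ mol.
Photon energy: hc/λ = 3.123×10⁻¹⁹ J; per mole, 1.881×10⁵ J mol⁻¹.
Energy required: 6.869×10⁻⁴ × 1.881×10⁵ = 129.2 J.
Time: 129.2 J / 0.0185 W = 6980 s.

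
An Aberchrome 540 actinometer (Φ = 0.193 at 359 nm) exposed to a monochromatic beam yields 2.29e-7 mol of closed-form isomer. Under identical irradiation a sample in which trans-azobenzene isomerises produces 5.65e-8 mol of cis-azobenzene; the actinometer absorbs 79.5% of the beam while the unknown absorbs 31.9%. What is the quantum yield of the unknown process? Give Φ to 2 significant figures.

Photons absorbed by the actinometer: 2.29e-7 / 0.193 = 1.187e-6 mol.
Incident flux: 1.187e-6 / 0.795 = 1.493e-6 einstein.
Absorbed by unknown: 0.319 × 1.493e-6 = 4.763e-7 mol.
Φ(unknown) = 5.65e-8 / 4.763e-7 = 0.12.

Φ = 0.12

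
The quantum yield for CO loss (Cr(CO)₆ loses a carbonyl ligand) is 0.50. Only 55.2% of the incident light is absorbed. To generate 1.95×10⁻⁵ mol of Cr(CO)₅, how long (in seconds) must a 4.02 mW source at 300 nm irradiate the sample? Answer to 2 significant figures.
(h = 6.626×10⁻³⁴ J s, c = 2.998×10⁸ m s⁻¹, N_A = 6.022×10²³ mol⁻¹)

Photons that must be absorbed: 1.95×10⁻⁵ / 0.50 = 3.900×10⁻⁵ mol.
Incident photons needed: 3.900×10⁻⁵ / 0.552 = 7.065×10⁻⁵ mol.
Photon energy: hc/λ = 6.622×10⁻¹⁹ J; per mole, 3.988×10⁵ J mol⁻¹.
Energy required: 7.065×10⁻⁵ × 3.988×10⁵ = 28.18 J.
Time: 28.18 J / 0.00402 W = 7000 s.

t ≈ 7000 s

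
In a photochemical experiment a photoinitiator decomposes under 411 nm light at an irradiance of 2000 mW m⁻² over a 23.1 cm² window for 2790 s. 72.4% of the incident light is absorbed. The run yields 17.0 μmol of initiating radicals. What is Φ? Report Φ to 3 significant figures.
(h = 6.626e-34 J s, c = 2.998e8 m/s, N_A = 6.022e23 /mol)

Product: 17.0 μmol = 1.70e-5 mol.
Photon energy at 411 nm: hc/λ = (6.626e-34)(2.998e8)/(411e-9) = 4.833e-19 J.
Energy delivered: (2000 mW m⁻²)(23.1e-4 m²)(2790 s) = 12.89 J.
Photons incident: 12.89 / 4.833e-19 = 2.667e19, i.e. 2.667e19/6.022e23 = 4.429e-5 mol.
Photons absorbed: 0.724 × 4.429e-5 = 3.207e-5 mol.
Φ = 1.70e-5 mol / 3.207e-5 mol photons = 0.530.

Φ = 0.530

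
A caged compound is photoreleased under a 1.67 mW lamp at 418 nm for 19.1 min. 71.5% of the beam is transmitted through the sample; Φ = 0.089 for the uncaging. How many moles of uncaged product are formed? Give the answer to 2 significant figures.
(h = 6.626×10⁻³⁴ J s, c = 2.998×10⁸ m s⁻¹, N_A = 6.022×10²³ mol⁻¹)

Photon energy at 418 nm: hc/λ = (6.626×10⁻³⁴)(2.998×10⁸)/(418×10⁻⁹) = 4.752×10⁻¹⁹ J.
Energy delivered: (1.67 mW)(1146 s) = 1.914 J.
Photons incident: 1.914 / 4.752×10⁻¹⁹ = 4.028×10¹⁸, i.e. 4.028×10¹⁸/6.022×10²³ = 6.689×10⁻⁶ mol.
Fraction absorbed: 1 − 71.5/100 = 0.2850.
Photons absorbed: 0.2850 × 6.689×10⁻⁶ = 1.906×10⁻⁶ mol.
Product: Φ × n_abs = 0.089 × 1.906×10⁻⁶ = 1.696×10⁻⁷ mol.

1.7×10⁻⁷ mol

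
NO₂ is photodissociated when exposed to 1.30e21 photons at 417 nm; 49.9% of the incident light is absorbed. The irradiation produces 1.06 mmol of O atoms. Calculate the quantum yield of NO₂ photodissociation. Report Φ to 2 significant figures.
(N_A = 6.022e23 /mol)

Product: 1.06 mmol = 0.00106 mol.
Moles of photons: 1.30e21 / 6.022e23 = 0.002159 mol.
Photons absorbed: 0.499 × 0.002159 = 0.001077 mol.
Φ = 0.00106 mol / 0.001077 mol photons = 0.98.

Φ = 0.98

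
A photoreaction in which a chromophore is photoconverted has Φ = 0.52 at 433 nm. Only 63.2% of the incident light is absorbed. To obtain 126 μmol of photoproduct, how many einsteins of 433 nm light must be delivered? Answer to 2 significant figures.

3.8e-4 einstein

Product: 126 μmol = 1.26e-4 mol.
Photons that must be absorbed: 1.26e-4 / 0.52 = 2.423e-4 mol.
Incident photons needed: 2.423e-4 / 0.632 = 3.834e-4 mol.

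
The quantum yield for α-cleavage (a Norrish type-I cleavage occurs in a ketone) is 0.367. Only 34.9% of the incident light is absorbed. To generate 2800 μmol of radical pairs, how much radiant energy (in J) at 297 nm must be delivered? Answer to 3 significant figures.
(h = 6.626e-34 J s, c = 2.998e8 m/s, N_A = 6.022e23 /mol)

8810 J

Product: 2800 μmol = 0.00280 mol.
Photons that must be absorbed: 0.00280 / 0.367 = 0.007629 mol.
Incident photons needed: 0.007629 / 0.349 = 0.02186 mol.
Photon energy: hc/λ = 6.688e-19 J; per mole, 4.028e5 J mol⁻¹.
Energy required: 0.02186 × 4.028e5 = 8810 J.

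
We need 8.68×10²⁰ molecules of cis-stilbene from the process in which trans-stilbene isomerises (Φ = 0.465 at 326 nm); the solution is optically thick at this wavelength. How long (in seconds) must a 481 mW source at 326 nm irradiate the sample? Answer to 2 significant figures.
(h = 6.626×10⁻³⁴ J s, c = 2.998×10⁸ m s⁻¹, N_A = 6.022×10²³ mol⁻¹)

t ≈ 2400 s

Product: 8.68×10²⁰ / 6.022×10²³ = 0.001441 mol.
Photons that must be absorbed: 0.001441 / 0.465 = 0.003099 mol.
Photon energy: hc/λ = 6.093×10⁻¹⁹ J; per mole, 3.669×10⁵ J mol⁻¹.
Energy required: 0.003099 × 3.669×10⁵ = 1137 J.
Time: 1137 J / 0.481 W = 2400 s.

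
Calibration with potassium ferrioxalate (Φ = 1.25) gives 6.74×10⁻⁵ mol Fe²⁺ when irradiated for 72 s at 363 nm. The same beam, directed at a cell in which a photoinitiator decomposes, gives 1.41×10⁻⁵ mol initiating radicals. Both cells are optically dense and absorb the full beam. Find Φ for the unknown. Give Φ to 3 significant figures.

Photons absorbed by the actinometer: 6.74×10⁻⁵ / 1.25 = 5.392×10⁻⁵ mol.
Φ(unknown) = 1.41×10⁻⁵ / 5.392×10⁻⁵ = 0.261.

Φ = 0.261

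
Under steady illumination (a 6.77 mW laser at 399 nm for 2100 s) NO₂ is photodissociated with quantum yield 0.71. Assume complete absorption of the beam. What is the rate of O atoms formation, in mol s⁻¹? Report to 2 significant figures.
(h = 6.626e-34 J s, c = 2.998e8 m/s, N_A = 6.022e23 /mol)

1.6e-8 mol s⁻¹

Photon energy at 399 nm: hc/λ = (6.626e-34)(2.998e8)/(399e-9) = 4.979e-19 J.
Energy delivered: (6.77 mW)(2100 s) = 14.22 J.
Photons incident: 14.22 / 4.979e-19 = 2.856e19, i.e. 2.856e19/6.022e23 = 4.743e-5 mol.
Product formed: 0.71 × 4.743e-5 = 3.368e-5 mol.
Rate: 3.368e-5 / 2100 s = 1.6e-8 mol s⁻¹.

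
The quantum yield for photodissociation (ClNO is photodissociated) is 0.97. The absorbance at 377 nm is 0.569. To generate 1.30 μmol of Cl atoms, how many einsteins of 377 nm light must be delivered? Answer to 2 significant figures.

Product: 1.30 μmol = 1.30e-6 mol.
Photons that must be absorbed: 1.30e-6 / 0.97 = 1.340e-6 mol.
Fraction absorbed: 1 − 10^(−0.569) = 0.7302.
Incident photons needed: 1.340e-6 / 0.7302 = 1.835e-6 mol.

1.8e-6 einstein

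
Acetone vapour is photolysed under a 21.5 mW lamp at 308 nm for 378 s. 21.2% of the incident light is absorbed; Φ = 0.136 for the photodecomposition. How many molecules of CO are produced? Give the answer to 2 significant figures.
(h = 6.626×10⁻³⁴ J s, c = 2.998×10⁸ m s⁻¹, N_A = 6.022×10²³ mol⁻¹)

Photon energy at 308 nm: hc/λ = (6.626×10⁻³⁴)(2.998×10⁸)/(308×10⁻⁹) = 6.450×10⁻¹⁹ J.
Energy delivered: (21.5 mW)(378 s) = 8.127 J.
Photons incident: 8.127 / 6.450×10⁻¹⁹ = 1.260×10¹⁹, i.e. 1.260×10¹⁹/6.022×10²³ = 2.092×10⁻⁵ mol.
Photons absorbed: 0.212 × 2.092×10⁻⁵ = 4.435×10⁻⁶ mol.
Product: Φ × n_abs = 0.136 × 4.435×10⁻⁶ = 6.032×10⁻⁷ mol.
As a count: 6.032×10⁻⁷ × 6.022×10²³ = 3.6×10¹⁷.

3.6×10¹⁷ molecules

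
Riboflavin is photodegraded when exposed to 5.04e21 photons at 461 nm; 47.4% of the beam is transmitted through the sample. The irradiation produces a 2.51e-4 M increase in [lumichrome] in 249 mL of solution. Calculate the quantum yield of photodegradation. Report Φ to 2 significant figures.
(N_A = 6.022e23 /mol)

Product: (2.51e-4 M)(0.249 L) = 6.250e-5 mol.
Moles of photons: 5.04e21 / 6.022e23 = 0.008369 mol.
Fraction absorbed: 1 − 47.4/100 = 0.5260.
Photons absorbed: 0.5260 × 0.008369 = 0.004402 mol.
Φ = 6.250e-5 mol / 0.004402 mol photons = 0.014.

Φ = 0.014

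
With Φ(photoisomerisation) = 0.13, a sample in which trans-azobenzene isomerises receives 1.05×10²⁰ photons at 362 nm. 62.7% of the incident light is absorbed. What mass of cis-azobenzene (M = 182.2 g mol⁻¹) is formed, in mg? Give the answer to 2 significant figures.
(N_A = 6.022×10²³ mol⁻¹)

2.6 mg

Moles of photons: 1.05×10²⁰ / 6.022×10²³ = 1.744×10⁻⁴ mol.
Photons absorbed: 0.627 × 1.744×10⁻⁴ = 1.093×10⁻⁴ mol.
Product: Φ × n_abs = 0.13 × 1.093×10⁻⁴ = 1.421×10⁻⁵ mol.
Mass: 1.421×10⁻⁵ × 182.2 = 0.002589 g = 2.6 mg.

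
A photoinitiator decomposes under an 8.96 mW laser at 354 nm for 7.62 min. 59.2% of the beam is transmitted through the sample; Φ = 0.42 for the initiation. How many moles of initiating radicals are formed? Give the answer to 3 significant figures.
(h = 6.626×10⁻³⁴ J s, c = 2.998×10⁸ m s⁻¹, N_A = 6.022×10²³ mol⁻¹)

2.08×10⁻⁶ mol

Photon energy at 354 nm: hc/λ = (6.626×10⁻³⁴)(2.998×10⁸)/(354×10⁻⁹) = 5.612×10⁻¹⁹ J.
Energy delivered: (8.96 mW)(457.2 s) = 4.097 J.
Photons incident: 4.097 / 5.612×10⁻¹⁹ = 7.300×10¹⁸, i.e. 7.300×10¹⁸/6.022×10²³ = 1.212×10⁻⁵ mol.
Fraction absorbed: 1 − 59.2/100 = 0.4080.
Photons absorbed: 0.4080 × 1.212×10⁻⁵ = 4.945×10⁻⁶ mol.
Product: Φ × n_abs = 0.42 × 4.945×10⁻⁶ = 2.077×10⁻⁶ mol.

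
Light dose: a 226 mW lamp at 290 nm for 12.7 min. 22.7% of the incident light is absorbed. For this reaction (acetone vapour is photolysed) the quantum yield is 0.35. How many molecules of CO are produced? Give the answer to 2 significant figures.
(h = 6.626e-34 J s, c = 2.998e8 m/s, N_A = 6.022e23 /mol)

Photon energy at 290 nm: hc/λ = (6.626e-34)(2.998e8)/(290e-9) = 6.850e-19 J.
Energy delivered: (226 mW)(762 s) = 172.2 J.
Photons incident: 172.2 / 6.850e-19 = 2.514e20, i.e. 2.514e20/6.022e23 = 4.175e-4 mol.
Photons absorbed: 0.227 × 4.175e-4 = 9.477e-5 mol.
Product: Φ × n_abs = 0.35 × 9.477e-5 = 3.317e-5 mol.
As a count: 3.317e-5 × 6.022e23 = 2.0e19.

2.0e19 molecules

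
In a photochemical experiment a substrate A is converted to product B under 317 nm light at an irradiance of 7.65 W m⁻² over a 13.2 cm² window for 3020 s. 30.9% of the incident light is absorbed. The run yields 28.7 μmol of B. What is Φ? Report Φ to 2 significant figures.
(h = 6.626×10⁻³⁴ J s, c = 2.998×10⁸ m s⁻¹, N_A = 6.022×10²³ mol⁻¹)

Product: 28.7 μmol = 2.87×10⁻⁵ mol.
Photon energy at 317 nm: hc/λ = (6.626×10⁻³⁴)(2.998×10⁸)/(317×10⁻⁹) = 6.266×10⁻¹⁹ J.
Energy delivered: (7.65 W m⁻²)(13.2×10⁻⁴ m²)(3020 s) = 30.50 J.
Photons incident: 30.50 / 6.266×10⁻¹⁹ = 4.868×10¹⁹, i.e. 4.868×10¹⁹/6.022×10²³ = 8.084×10⁻⁵ mol.
Photons absorbed: 0.309 × 8.084×10⁻⁵ = 2.498×10⁻⁵ mol.
Φ = 2.87×10⁻⁵ mol / 2.498×10⁻⁵ mol photons = 1.1.

Φ = 1.1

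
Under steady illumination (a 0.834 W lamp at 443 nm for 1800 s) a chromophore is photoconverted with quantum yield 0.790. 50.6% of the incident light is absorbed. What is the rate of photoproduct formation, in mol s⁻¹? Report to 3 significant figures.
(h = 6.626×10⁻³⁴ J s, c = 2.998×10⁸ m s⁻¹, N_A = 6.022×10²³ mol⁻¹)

Photon energy at 443 nm: hc/λ = (6.626×10⁻³⁴)(2.998×10⁸)/(443×10⁻⁹) = 4.484×10⁻¹⁹ J.
Energy delivered: (0.834 W)(1800 s) = 1501 J.
Photons incident: 1501 / 4.484×10⁻¹⁹ = 3.347×10²¹, i.e. 3.347×10²¹/6.022×10²³ = 0.005558 mol.
Photons absorbed: 0.506 × 0.005558 = 0.002812 mol.
Product formed: 0.790 × 0.002812 = 0.002221 mol.
Rate: 0.002221 / 1800 s = 1.23×10⁻⁶ mol s⁻¹.

1.23×10⁻⁶ mol s⁻¹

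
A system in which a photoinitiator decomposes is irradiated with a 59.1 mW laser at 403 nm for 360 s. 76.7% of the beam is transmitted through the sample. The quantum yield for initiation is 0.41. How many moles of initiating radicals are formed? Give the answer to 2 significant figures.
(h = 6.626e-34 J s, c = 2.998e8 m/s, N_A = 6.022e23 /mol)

6.8e-6 mol

Photon energy at 403 nm: hc/λ = (6.626e-34)(2.998e8)/(403e-9) = 4.929e-19 J.
Energy delivered: (59.1 mW)(360 s) = 21.28 J.
Photons incident: 21.28 / 4.929e-19 = 4.317e19, i.e. 4.317e19/6.022e23 = 7.169e-5 mol.
Fraction absorbed: 1 − 76.7/100 = 0.2330.
Photons absorbed: 0.2330 × 7.169e-5 = 1.670e-5 mol.
Product: Φ × n_abs = 0.41 × 1.670e-5 = 6.847e-6 mol.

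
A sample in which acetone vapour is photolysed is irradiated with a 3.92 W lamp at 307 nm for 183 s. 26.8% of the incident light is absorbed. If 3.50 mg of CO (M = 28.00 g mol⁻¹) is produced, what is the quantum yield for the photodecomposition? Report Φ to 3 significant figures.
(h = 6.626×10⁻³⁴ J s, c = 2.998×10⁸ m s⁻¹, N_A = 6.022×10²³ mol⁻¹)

Φ = 0.253

Product: 3.50 mg / 28.00 g mol⁻¹ = 1.250×10⁻⁴ mol.
Photon energy at 307 nm: hc/λ = (6.626×10⁻³⁴)(2.998×10⁸)/(307×10⁻⁹) = 6.471×10⁻¹⁹ J.
Energy delivered: (3.92 W)(183 s) = 717.4 J.
Photons incident: 717.4 / 6.471×10⁻¹⁹ = 1.109×10²¹, i.e. 1.109×10²¹/6.022×10²³ = 0.001842 mol.
Photons absorbed: 0.268 × 0.001842 = 4.937×10⁻⁴ mol.
Φ = 1.250×10⁻⁴ mol / 4.937×10⁻⁴ mol photons = 0.253.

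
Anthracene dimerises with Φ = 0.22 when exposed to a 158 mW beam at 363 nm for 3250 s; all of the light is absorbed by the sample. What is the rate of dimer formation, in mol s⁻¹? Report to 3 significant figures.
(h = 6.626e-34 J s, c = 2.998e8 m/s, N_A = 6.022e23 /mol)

Photon energy at 363 nm: hc/λ = (6.626e-34)(2.998e8)/(363e-9) = 5.472e-19 J.
Energy delivered: (158 mW)(3250 s) = 513.5 J.
Photons incident: 513.5 / 5.472e-19 = 9.384e20, i.e. 9.384e20/6.022e23 = 0.001558 mol.
Product formed: 0.22 × 0.001558 = 3.428e-4 mol.
Rate: 3.428e-4 / 3250 s = 1.05e-7 mol s⁻¹.

1.05e-7 mol s⁻¹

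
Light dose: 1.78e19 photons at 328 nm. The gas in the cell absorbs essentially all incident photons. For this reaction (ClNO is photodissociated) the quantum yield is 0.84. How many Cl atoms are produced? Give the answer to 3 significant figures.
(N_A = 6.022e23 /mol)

1.50e19 atoms

Moles of photons: 1.78e19 / 6.022e23 = 2.956e-5 mol.
Product: Φ × n_abs = 0.84 × 2.956e-5 = 2.483e-5 mol.
As a count: 2.483e-5 × 6.022e23 = 1.50e19.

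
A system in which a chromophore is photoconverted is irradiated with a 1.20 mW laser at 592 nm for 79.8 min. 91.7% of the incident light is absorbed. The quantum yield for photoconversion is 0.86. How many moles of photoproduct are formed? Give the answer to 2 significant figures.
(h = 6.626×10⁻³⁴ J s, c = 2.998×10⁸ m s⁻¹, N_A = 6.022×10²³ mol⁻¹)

2.2×10⁻⁵ mol

Photon energy at 592 nm: hc/λ = (6.626×10⁻³⁴)(2.998×10⁸)/(592×10⁻⁹) = 3.356×10⁻¹⁹ J.
Energy delivered: (1.20 mW)(4788 s) = 5.746 J.
Photons incident: 5.746 / 3.356×10⁻¹⁹ = 1.712×10¹⁹, i.e. 1.712×10¹⁹/6.022×10²³ = 2.843×10⁻⁵ mol.
Photons absorbed: 0.917 × 2.843×10⁻⁵ = 2.607×10⁻⁵ mol.
Product: Φ × n_abs = 0.86 × 2.607×10⁻⁵ = 2.242×10⁻⁵ mol.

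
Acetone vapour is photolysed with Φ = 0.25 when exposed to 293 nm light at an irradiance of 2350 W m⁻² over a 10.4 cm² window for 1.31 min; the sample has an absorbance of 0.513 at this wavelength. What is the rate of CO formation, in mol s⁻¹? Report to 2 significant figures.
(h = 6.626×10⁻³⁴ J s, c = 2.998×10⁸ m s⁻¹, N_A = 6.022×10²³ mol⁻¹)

Photon energy at 293 nm: hc/λ = (6.626×10⁻³⁴)(2.998×10⁸)/(293×10⁻⁹) = 6.780×10⁻¹⁹ J.
Energy delivered: (2350 W m⁻²)(10.4×10⁻⁴ m²)(78.6 s) = 192.1 J.
Photons incident: 192.1 / 6.780×10⁻¹⁹ = 2.833×10²⁰, i.e. 2.833×10²⁰/6.022×10²³ = 4.704×10⁻⁴ mol.
Fraction absorbed: 1 − 10^(−0.513) = 0.6931.
Photons absorbed: 0.6931 × 4.704×10⁻⁴ = 3.260×10⁻⁴ mol.
Product formed: 0.25 × 3.260×10⁻⁴ = 8.150×10⁻⁵ mol.
Rate: 8.150×10⁻⁵ / 78.6 s = 1.0×10⁻⁶ mol s⁻¹.

1.0×10⁻⁶ mol s⁻¹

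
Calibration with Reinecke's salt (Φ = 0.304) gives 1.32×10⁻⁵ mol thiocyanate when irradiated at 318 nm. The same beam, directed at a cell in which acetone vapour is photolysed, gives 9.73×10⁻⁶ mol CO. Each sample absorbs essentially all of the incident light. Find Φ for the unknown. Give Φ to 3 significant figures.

Photons absorbed by the actinometer: 1.32×10⁻⁵ / 0.304 = 4.342×10⁻⁵ mol.
Φ(unknown) = 9.73×10⁻⁶ / 4.342×10⁻⁵ = 0.224.

Φ = 0.224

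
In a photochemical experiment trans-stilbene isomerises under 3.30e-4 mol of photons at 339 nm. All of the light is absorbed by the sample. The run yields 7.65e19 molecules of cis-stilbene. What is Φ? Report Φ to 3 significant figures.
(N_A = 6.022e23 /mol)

Product: 7.65e19 / 6.022e23 = 1.270e-4 mol.
Φ = 1.270e-4 mol / 3.30e-4 mol photons = 0.385.

Φ = 0.385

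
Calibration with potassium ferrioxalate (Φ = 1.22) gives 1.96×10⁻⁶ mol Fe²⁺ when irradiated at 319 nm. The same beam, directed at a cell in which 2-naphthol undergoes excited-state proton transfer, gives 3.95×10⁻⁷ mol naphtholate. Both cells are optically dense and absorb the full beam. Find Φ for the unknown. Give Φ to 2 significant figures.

Photons absorbed by the actinometer: 1.96×10⁻⁶ / 1.22 = 1.607×10⁻⁶ mol.
Φ(unknown) = 3.95×10⁻⁷ / 1.607×10⁻⁶ = 0.25.

Φ = 0.25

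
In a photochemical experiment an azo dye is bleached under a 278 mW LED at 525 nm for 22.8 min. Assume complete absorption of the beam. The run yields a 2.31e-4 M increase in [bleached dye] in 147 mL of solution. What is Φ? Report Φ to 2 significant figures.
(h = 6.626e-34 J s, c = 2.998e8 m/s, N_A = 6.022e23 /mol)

Product: (2.31e-4 M)(0.147 L) = 3.396e-5 mol.
Photon energy at 525 nm: hc/λ = (6.626e-34)(2.998e8)/(525e-9) = 3.784e-19 J.
Energy delivered: (278 mW)(1368 s) = 380.3 J.
Photons incident: 380.3 / 3.784e-19 = 1.005e21, i.e. 1.005e21/6.022e23 = 0.001669 mol.
Φ = 3.396e-5 mol / 0.001669 mol photons = 0.020.

Φ = 0.020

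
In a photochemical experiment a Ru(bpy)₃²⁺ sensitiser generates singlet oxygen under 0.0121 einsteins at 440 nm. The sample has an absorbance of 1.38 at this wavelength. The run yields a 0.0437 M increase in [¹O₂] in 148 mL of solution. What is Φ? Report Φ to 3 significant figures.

Product: (0.0437 M)(0.148 L) = 0.006468 mol.
Fraction absorbed: 1 − 10^(−1.38) = 0.9583.
Photons absorbed: 0.9583 × 0.0121 = 0.01160 mol.
Φ = 0.006468 mol / 0.01160 mol photons = 0.558.

Φ = 0.558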